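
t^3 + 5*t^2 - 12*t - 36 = (t - 3)*(t + 2)*(t + 6)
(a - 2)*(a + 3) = a^2 + a - 6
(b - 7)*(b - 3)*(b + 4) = b^3 - 6*b^2 - 19*b + 84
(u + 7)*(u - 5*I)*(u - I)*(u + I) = u^4 + 7*u^3 - 5*I*u^3 + u^2 - 35*I*u^2 + 7*u - 5*I*u - 35*I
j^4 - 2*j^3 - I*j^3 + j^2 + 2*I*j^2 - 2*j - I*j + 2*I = (j - 2)*(j - I)^2*(j + I)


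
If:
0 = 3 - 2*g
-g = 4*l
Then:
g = 3/2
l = -3/8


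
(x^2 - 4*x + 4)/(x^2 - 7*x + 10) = (x - 2)/(x - 5)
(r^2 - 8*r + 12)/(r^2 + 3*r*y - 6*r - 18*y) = (r - 2)/(r + 3*y)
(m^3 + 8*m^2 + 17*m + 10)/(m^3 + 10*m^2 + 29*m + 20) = (m + 2)/(m + 4)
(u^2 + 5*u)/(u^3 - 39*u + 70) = u*(u + 5)/(u^3 - 39*u + 70)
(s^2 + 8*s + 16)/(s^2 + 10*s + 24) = (s + 4)/(s + 6)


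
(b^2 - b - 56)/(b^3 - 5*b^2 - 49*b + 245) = (b - 8)/(b^2 - 12*b + 35)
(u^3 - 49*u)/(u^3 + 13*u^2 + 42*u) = (u - 7)/(u + 6)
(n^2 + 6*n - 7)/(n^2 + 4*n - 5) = (n + 7)/(n + 5)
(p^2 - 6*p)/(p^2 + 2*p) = (p - 6)/(p + 2)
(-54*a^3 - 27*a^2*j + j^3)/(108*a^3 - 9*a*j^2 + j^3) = (-3*a - j)/(6*a - j)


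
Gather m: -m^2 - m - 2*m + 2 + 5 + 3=-m^2 - 3*m + 10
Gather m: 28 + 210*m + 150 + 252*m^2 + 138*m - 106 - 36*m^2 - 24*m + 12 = 216*m^2 + 324*m + 84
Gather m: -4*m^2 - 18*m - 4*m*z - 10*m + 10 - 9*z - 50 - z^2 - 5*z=-4*m^2 + m*(-4*z - 28) - z^2 - 14*z - 40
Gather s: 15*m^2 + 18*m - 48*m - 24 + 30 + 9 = 15*m^2 - 30*m + 15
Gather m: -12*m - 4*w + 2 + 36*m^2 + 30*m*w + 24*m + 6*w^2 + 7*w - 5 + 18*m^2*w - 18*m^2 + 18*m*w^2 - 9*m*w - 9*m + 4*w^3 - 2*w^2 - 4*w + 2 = m^2*(18*w + 18) + m*(18*w^2 + 21*w + 3) + 4*w^3 + 4*w^2 - w - 1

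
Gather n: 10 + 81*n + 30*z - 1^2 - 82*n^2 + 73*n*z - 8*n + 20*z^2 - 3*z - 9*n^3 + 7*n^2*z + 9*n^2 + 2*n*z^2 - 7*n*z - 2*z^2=-9*n^3 + n^2*(7*z - 73) + n*(2*z^2 + 66*z + 73) + 18*z^2 + 27*z + 9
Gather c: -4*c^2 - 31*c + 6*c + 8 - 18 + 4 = -4*c^2 - 25*c - 6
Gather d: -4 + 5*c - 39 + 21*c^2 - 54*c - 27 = 21*c^2 - 49*c - 70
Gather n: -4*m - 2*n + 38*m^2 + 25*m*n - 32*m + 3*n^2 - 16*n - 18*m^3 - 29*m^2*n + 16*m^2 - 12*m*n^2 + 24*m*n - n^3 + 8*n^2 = -18*m^3 + 54*m^2 - 36*m - n^3 + n^2*(11 - 12*m) + n*(-29*m^2 + 49*m - 18)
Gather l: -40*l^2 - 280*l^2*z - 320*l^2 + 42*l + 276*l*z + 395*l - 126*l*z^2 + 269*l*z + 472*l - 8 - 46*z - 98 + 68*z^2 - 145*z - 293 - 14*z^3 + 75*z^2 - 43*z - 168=l^2*(-280*z - 360) + l*(-126*z^2 + 545*z + 909) - 14*z^3 + 143*z^2 - 234*z - 567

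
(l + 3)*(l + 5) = l^2 + 8*l + 15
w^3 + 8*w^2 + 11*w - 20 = (w - 1)*(w + 4)*(w + 5)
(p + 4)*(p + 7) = p^2 + 11*p + 28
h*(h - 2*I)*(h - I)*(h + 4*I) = h^4 + I*h^3 + 10*h^2 - 8*I*h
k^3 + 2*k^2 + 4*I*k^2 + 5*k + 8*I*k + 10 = (k + 2)*(k - I)*(k + 5*I)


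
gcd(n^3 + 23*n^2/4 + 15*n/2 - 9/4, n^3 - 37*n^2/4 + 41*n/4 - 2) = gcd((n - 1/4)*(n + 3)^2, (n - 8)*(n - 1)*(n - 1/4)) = n - 1/4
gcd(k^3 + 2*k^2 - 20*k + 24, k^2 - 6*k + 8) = k - 2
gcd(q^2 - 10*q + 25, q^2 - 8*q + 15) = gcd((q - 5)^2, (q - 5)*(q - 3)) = q - 5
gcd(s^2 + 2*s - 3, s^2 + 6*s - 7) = s - 1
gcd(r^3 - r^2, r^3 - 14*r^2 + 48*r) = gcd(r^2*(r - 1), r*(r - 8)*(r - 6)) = r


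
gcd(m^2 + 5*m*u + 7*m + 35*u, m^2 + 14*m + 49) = m + 7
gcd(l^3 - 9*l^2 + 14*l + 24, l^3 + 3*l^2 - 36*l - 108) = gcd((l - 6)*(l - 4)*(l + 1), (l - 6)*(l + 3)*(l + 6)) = l - 6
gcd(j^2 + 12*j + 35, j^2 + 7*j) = j + 7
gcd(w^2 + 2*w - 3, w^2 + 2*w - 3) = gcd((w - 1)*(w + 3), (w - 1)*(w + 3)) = w^2 + 2*w - 3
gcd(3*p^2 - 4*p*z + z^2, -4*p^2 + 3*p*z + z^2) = -p + z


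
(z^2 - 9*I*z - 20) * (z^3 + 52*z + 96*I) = z^5 - 9*I*z^4 + 32*z^3 - 372*I*z^2 - 176*z - 1920*I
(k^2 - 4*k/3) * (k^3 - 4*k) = k^5 - 4*k^4/3 - 4*k^3 + 16*k^2/3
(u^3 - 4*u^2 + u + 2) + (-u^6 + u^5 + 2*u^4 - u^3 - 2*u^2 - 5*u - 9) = -u^6 + u^5 + 2*u^4 - 6*u^2 - 4*u - 7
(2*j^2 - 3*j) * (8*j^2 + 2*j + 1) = 16*j^4 - 20*j^3 - 4*j^2 - 3*j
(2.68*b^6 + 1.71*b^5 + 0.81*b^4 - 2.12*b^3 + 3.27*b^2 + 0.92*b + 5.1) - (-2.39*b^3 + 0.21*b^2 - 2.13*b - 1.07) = 2.68*b^6 + 1.71*b^5 + 0.81*b^4 + 0.27*b^3 + 3.06*b^2 + 3.05*b + 6.17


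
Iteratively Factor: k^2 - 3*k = (k - 3)*(k)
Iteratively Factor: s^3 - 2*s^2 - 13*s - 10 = (s + 1)*(s^2 - 3*s - 10) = (s - 5)*(s + 1)*(s + 2)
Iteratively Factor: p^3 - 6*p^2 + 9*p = (p)*(p^2 - 6*p + 9) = p*(p - 3)*(p - 3)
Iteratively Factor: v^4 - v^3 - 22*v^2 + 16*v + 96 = (v - 3)*(v^3 + 2*v^2 - 16*v - 32) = (v - 3)*(v + 2)*(v^2 - 16) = (v - 3)*(v + 2)*(v + 4)*(v - 4)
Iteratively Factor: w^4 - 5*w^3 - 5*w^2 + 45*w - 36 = (w + 3)*(w^3 - 8*w^2 + 19*w - 12) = (w - 4)*(w + 3)*(w^2 - 4*w + 3) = (w - 4)*(w - 1)*(w + 3)*(w - 3)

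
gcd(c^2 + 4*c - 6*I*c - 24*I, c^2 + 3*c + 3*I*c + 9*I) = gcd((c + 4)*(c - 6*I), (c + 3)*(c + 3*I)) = 1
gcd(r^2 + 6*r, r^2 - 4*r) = r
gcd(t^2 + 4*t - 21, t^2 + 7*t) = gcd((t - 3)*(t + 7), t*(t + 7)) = t + 7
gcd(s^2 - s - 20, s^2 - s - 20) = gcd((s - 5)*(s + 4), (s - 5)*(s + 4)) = s^2 - s - 20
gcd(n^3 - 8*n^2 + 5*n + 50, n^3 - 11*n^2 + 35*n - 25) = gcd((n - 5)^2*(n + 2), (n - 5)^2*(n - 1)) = n^2 - 10*n + 25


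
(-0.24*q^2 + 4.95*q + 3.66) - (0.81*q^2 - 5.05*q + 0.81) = -1.05*q^2 + 10.0*q + 2.85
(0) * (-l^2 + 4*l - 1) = 0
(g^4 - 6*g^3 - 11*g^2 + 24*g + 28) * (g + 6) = g^5 - 47*g^3 - 42*g^2 + 172*g + 168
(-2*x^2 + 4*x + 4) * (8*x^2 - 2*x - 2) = -16*x^4 + 36*x^3 + 28*x^2 - 16*x - 8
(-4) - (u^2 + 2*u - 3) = -u^2 - 2*u - 1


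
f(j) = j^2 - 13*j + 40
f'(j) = 2*j - 13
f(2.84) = 11.15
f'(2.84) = -7.32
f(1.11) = 26.80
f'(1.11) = -10.78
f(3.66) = 5.82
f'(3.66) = -5.68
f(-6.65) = 170.67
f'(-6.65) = -26.30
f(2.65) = 12.57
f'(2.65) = -7.70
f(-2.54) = 79.47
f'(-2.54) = -18.08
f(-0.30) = 43.99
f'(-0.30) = -13.60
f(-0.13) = 41.71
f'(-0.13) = -13.26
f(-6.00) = 154.00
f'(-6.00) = -25.00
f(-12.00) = 340.00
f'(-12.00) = -37.00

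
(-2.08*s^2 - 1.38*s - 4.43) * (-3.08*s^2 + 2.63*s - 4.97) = 6.4064*s^4 - 1.22*s^3 + 20.3526*s^2 - 4.7923*s + 22.0171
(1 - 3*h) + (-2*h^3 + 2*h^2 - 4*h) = -2*h^3 + 2*h^2 - 7*h + 1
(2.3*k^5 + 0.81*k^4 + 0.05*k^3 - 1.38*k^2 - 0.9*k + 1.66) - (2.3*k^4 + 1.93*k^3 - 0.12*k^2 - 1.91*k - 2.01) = 2.3*k^5 - 1.49*k^4 - 1.88*k^3 - 1.26*k^2 + 1.01*k + 3.67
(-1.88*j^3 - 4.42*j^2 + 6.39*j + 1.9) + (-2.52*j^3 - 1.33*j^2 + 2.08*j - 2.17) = -4.4*j^3 - 5.75*j^2 + 8.47*j - 0.27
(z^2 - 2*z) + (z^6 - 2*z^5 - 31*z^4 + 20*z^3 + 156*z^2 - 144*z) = z^6 - 2*z^5 - 31*z^4 + 20*z^3 + 157*z^2 - 146*z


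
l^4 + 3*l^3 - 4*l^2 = l^2*(l - 1)*(l + 4)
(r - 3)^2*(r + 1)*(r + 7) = r^4 + 2*r^3 - 32*r^2 + 30*r + 63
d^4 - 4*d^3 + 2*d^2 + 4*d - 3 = (d - 3)*(d - 1)^2*(d + 1)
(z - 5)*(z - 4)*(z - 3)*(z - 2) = z^4 - 14*z^3 + 71*z^2 - 154*z + 120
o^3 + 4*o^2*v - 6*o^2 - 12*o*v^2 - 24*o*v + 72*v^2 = (o - 6)*(o - 2*v)*(o + 6*v)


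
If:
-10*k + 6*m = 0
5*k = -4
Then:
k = -4/5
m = -4/3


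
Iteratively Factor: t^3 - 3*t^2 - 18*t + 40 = (t - 2)*(t^2 - t - 20) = (t - 5)*(t - 2)*(t + 4)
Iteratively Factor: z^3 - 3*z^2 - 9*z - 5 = (z + 1)*(z^2 - 4*z - 5) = (z - 5)*(z + 1)*(z + 1)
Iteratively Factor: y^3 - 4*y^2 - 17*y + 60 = (y - 5)*(y^2 + y - 12) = (y - 5)*(y - 3)*(y + 4)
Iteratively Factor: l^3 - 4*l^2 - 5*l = (l + 1)*(l^2 - 5*l) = l*(l + 1)*(l - 5)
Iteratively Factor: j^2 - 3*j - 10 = (j + 2)*(j - 5)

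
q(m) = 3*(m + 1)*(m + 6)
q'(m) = 6*m + 21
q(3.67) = 135.48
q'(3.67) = 43.02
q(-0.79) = 3.28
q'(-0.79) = 16.26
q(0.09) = 19.91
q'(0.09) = 21.54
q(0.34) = 25.49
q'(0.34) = 23.04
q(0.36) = 25.95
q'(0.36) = 23.16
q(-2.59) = -16.27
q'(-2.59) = 5.46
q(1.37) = 52.40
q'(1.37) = 29.22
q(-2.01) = -12.09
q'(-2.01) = 8.94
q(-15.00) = 378.00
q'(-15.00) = -69.00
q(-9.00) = 72.00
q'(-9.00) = -33.00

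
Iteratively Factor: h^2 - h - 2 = (h - 2)*(h + 1)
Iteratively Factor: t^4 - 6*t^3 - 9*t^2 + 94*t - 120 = (t - 5)*(t^3 - t^2 - 14*t + 24) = (t - 5)*(t + 4)*(t^2 - 5*t + 6) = (t - 5)*(t - 3)*(t + 4)*(t - 2)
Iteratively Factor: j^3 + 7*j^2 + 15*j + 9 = (j + 3)*(j^2 + 4*j + 3) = (j + 3)^2*(j + 1)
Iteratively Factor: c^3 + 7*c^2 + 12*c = (c + 3)*(c^2 + 4*c) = (c + 3)*(c + 4)*(c)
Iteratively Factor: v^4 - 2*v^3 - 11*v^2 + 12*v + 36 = (v - 3)*(v^3 + v^2 - 8*v - 12) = (v - 3)^2*(v^2 + 4*v + 4) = (v - 3)^2*(v + 2)*(v + 2)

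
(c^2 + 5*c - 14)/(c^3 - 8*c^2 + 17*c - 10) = (c + 7)/(c^2 - 6*c + 5)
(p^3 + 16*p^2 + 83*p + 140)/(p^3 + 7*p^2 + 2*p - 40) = (p + 7)/(p - 2)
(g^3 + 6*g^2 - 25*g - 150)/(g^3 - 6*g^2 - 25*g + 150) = (g + 6)/(g - 6)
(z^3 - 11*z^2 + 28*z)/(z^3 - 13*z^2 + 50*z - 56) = z/(z - 2)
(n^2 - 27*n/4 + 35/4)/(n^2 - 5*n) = (n - 7/4)/n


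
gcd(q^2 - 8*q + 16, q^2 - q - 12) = q - 4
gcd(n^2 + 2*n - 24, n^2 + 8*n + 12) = n + 6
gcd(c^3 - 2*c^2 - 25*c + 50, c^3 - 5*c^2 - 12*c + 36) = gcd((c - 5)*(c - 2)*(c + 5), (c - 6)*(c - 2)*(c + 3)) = c - 2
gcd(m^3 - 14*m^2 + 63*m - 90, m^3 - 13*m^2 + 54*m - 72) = m^2 - 9*m + 18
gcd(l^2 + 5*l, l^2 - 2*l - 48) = 1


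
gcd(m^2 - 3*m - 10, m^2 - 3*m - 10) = m^2 - 3*m - 10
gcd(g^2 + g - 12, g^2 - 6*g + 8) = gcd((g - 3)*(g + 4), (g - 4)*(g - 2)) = 1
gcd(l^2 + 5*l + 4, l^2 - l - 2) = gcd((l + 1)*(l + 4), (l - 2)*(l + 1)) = l + 1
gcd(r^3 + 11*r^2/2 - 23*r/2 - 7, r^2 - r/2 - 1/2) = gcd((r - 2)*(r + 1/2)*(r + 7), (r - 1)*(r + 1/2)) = r + 1/2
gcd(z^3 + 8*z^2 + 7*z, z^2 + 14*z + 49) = z + 7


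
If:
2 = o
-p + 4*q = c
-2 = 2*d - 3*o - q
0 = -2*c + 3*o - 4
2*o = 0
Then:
No Solution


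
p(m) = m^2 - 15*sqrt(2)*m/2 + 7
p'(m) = 2*m - 15*sqrt(2)/2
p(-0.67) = 14.56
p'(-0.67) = -11.95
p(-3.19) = 51.01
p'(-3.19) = -16.99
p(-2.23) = 35.63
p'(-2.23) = -15.07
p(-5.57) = 97.10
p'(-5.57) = -21.75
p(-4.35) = 72.06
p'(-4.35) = -19.31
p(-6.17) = 110.51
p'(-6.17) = -22.95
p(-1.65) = 27.22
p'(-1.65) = -13.91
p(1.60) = -7.41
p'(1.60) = -7.41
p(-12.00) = 278.28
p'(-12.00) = -34.61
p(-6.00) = 106.64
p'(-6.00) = -22.61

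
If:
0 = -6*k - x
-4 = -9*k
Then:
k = 4/9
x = -8/3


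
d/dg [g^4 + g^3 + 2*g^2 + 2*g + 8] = 4*g^3 + 3*g^2 + 4*g + 2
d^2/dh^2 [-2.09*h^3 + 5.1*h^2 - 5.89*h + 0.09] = 10.2 - 12.54*h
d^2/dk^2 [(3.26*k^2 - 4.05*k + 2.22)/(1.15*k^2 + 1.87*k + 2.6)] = (-24.73351*k^3 - 40.8687*k^2 + 101.30166*k + 85.708036)/(1.520875*k^6 + 7.419225*k^5 + 22.379805*k^4 + 40.087003*k^3 + 50.59782*k^2 + 37.9236*k + 17.576)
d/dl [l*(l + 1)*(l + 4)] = 3*l^2 + 10*l + 4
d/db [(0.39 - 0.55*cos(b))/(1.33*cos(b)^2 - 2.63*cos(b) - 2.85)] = (-0.7315*cos(b)^2 + 1.0374*cos(b) - 2.5932)*sin(b)/(1.7689*cos(b)^4 - 6.9958*cos(b)^3 - 0.664100000000001*cos(b)^2 + 14.991*cos(b) + 8.1225)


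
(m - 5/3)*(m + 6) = m^2 + 13*m/3 - 10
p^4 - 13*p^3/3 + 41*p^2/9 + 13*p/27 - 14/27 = (p - 7/3)*(p - 2)*(p - 1/3)*(p + 1/3)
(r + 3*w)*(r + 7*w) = r^2 + 10*r*w + 21*w^2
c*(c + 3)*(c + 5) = c^3 + 8*c^2 + 15*c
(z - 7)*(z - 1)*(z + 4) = z^3 - 4*z^2 - 25*z + 28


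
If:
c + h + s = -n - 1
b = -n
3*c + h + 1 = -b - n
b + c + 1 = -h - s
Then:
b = 0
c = s/2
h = -3*s/2 - 1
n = 0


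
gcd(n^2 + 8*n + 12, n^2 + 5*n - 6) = n + 6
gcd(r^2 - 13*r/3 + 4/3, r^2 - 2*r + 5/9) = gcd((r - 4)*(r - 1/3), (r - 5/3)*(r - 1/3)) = r - 1/3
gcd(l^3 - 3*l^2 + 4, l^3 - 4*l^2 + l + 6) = l^2 - l - 2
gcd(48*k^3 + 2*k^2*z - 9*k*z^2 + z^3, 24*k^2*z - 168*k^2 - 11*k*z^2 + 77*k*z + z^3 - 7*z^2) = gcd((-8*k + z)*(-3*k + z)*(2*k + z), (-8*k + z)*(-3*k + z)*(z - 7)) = 24*k^2 - 11*k*z + z^2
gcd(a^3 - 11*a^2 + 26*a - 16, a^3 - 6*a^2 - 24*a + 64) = a^2 - 10*a + 16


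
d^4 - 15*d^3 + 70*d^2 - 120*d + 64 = (d - 8)*(d - 4)*(d - 2)*(d - 1)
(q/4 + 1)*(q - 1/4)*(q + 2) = q^3/4 + 23*q^2/16 + 13*q/8 - 1/2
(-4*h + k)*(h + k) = -4*h^2 - 3*h*k + k^2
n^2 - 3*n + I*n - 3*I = (n - 3)*(n + I)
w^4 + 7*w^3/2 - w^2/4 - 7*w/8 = w*(w - 1/2)*(w + 1/2)*(w + 7/2)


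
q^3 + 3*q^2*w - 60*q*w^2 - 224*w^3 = (q - 8*w)*(q + 4*w)*(q + 7*w)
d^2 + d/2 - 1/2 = (d - 1/2)*(d + 1)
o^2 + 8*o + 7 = (o + 1)*(o + 7)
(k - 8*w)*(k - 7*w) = k^2 - 15*k*w + 56*w^2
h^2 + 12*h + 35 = (h + 5)*(h + 7)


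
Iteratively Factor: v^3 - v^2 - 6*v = (v + 2)*(v^2 - 3*v) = (v - 3)*(v + 2)*(v)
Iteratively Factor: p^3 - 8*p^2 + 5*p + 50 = (p + 2)*(p^2 - 10*p + 25) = (p - 5)*(p + 2)*(p - 5)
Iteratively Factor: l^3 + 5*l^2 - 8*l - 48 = (l - 3)*(l^2 + 8*l + 16) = (l - 3)*(l + 4)*(l + 4)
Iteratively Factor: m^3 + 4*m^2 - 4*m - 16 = (m + 4)*(m^2 - 4) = (m + 2)*(m + 4)*(m - 2)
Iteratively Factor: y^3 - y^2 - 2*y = (y + 1)*(y^2 - 2*y) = (y - 2)*(y + 1)*(y)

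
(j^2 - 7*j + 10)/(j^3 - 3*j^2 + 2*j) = (j - 5)/(j*(j - 1))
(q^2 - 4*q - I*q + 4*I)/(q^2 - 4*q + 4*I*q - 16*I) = (q - I)/(q + 4*I)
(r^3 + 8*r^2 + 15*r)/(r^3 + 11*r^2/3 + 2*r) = 3*(r + 5)/(3*r + 2)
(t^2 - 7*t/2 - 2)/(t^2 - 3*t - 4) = (t + 1/2)/(t + 1)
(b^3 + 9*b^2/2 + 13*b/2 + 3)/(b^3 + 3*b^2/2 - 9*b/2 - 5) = (2*b^2 + 7*b + 6)/(2*b^2 + b - 10)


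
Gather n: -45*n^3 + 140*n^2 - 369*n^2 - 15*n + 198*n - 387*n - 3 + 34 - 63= -45*n^3 - 229*n^2 - 204*n - 32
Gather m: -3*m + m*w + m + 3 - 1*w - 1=m*(w - 2) - w + 2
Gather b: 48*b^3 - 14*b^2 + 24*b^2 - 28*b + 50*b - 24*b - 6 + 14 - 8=48*b^3 + 10*b^2 - 2*b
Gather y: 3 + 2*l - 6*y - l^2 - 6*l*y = -l^2 + 2*l + y*(-6*l - 6) + 3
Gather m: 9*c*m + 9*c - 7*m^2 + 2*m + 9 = 9*c - 7*m^2 + m*(9*c + 2) + 9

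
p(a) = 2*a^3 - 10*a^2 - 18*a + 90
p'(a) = 6*a^2 - 20*a - 18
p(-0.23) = 93.59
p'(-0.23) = -13.08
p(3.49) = -9.60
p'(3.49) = -14.72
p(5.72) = 34.15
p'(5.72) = 63.91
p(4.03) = -14.05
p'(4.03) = -1.15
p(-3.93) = -115.11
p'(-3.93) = 153.27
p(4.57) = -10.22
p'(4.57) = 15.91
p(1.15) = 59.12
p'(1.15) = -33.06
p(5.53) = 22.88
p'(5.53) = 54.89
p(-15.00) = -8640.00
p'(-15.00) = 1632.00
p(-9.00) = -2016.00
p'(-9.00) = 648.00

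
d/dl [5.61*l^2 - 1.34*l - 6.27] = 11.22*l - 1.34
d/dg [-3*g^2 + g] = 1 - 6*g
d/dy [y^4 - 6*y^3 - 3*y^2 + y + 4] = 4*y^3 - 18*y^2 - 6*y + 1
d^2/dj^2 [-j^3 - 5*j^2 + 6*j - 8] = -6*j - 10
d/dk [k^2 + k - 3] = 2*k + 1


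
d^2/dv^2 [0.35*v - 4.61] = 0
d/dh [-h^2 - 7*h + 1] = -2*h - 7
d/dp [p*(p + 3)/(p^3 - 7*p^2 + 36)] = (-p^2*(p + 3)*(3*p - 14) + (2*p + 3)*(p^3 - 7*p^2 + 36))/(p^3 - 7*p^2 + 36)^2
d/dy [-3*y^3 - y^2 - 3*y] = -9*y^2 - 2*y - 3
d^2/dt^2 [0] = 0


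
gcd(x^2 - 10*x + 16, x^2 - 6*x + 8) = x - 2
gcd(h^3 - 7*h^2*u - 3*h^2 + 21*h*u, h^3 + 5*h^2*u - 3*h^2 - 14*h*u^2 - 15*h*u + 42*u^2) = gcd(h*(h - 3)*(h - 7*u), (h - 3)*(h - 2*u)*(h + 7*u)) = h - 3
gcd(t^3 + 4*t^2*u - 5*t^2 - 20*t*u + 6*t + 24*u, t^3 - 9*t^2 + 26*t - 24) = t^2 - 5*t + 6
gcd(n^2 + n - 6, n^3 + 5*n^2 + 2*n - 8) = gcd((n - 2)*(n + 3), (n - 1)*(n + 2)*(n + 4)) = 1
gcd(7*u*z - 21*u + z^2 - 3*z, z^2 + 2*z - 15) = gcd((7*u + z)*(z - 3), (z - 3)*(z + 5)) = z - 3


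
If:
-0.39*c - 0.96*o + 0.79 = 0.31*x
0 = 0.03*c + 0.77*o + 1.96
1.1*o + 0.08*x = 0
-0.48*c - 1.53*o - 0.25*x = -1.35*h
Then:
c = -14.68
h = -2.43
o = -1.97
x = 27.13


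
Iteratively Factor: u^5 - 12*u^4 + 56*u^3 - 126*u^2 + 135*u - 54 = (u - 1)*(u^4 - 11*u^3 + 45*u^2 - 81*u + 54) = (u - 3)*(u - 1)*(u^3 - 8*u^2 + 21*u - 18) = (u - 3)*(u - 2)*(u - 1)*(u^2 - 6*u + 9) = (u - 3)^2*(u - 2)*(u - 1)*(u - 3)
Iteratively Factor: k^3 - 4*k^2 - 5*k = (k)*(k^2 - 4*k - 5) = k*(k - 5)*(k + 1)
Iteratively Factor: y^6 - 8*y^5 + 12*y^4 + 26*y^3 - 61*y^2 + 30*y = (y)*(y^5 - 8*y^4 + 12*y^3 + 26*y^2 - 61*y + 30) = y*(y - 1)*(y^4 - 7*y^3 + 5*y^2 + 31*y - 30) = y*(y - 5)*(y - 1)*(y^3 - 2*y^2 - 5*y + 6) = y*(y - 5)*(y - 1)*(y + 2)*(y^2 - 4*y + 3) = y*(y - 5)*(y - 3)*(y - 1)*(y + 2)*(y - 1)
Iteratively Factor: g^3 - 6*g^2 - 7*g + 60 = (g - 5)*(g^2 - g - 12) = (g - 5)*(g + 3)*(g - 4)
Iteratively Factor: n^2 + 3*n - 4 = (n + 4)*(n - 1)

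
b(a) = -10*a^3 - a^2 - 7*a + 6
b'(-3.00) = -271.00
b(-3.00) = 288.00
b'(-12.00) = -4303.00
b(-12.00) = 17226.00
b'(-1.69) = -89.30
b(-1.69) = 63.24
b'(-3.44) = -355.13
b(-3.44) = 425.32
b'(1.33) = -62.73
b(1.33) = -28.61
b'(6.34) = -1225.55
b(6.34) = -2626.98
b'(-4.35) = -565.98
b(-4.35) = 840.66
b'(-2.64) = -210.81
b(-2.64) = 201.51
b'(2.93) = -270.41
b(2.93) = -274.63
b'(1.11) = -46.18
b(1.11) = -16.68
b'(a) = -30*a^2 - 2*a - 7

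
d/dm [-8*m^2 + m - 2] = 1 - 16*m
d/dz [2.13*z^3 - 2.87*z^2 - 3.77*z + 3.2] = 6.39*z^2 - 5.74*z - 3.77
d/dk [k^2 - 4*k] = 2*k - 4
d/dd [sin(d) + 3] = cos(d)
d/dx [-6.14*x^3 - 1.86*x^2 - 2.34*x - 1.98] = -18.42*x^2 - 3.72*x - 2.34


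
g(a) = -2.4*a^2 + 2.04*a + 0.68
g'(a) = 2.04 - 4.8*a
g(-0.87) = -2.91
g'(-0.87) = 6.22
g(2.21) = -6.53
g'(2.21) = -8.57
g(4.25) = -34.00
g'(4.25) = -18.36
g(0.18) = 0.97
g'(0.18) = 1.18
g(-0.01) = 0.66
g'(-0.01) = 2.09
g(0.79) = 0.79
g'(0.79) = -1.75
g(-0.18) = 0.24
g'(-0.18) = 2.90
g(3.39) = -19.99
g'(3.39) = -14.23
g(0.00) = 0.68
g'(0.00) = 2.04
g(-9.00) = -212.08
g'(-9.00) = 45.24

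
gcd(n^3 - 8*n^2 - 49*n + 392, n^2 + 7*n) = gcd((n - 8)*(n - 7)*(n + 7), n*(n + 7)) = n + 7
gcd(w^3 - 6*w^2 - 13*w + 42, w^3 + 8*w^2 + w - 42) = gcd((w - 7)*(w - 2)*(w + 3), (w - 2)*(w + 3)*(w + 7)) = w^2 + w - 6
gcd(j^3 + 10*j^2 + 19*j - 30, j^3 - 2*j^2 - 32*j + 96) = j + 6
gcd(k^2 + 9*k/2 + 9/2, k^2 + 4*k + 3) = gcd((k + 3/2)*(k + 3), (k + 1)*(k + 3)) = k + 3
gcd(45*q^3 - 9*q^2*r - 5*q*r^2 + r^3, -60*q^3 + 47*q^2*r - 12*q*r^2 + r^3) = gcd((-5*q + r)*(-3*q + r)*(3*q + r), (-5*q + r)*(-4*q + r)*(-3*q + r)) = 15*q^2 - 8*q*r + r^2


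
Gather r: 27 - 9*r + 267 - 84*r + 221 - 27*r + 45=560 - 120*r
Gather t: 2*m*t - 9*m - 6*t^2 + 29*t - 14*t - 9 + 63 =-9*m - 6*t^2 + t*(2*m + 15) + 54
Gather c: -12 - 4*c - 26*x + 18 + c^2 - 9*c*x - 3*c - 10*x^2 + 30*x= c^2 + c*(-9*x - 7) - 10*x^2 + 4*x + 6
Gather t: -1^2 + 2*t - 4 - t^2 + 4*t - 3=-t^2 + 6*t - 8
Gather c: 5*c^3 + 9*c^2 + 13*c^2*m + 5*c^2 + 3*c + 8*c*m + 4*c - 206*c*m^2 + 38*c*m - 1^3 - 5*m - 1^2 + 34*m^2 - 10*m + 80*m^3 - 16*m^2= 5*c^3 + c^2*(13*m + 14) + c*(-206*m^2 + 46*m + 7) + 80*m^3 + 18*m^2 - 15*m - 2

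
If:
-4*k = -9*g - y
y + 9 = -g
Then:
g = -y - 9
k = -2*y - 81/4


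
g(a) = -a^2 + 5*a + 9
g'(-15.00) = 35.00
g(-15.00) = -291.00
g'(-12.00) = 29.00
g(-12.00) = -195.00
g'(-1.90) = 8.80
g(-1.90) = -4.11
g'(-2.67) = 10.34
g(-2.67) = -11.48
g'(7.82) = -10.64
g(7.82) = -13.05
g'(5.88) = -6.76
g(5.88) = 3.83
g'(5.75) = -6.50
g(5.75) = 4.69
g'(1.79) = 1.42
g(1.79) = 14.75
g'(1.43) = 2.14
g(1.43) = 14.11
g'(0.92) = 3.16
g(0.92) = 12.75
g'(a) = 5 - 2*a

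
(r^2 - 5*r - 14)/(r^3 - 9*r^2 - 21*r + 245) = (r + 2)/(r^2 - 2*r - 35)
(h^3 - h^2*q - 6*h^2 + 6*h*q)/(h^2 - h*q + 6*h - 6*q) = h*(h - 6)/(h + 6)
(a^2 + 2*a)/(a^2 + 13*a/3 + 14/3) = 3*a/(3*a + 7)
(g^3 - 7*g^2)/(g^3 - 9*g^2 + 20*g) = g*(g - 7)/(g^2 - 9*g + 20)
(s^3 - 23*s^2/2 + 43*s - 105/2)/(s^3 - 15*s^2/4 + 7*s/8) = 4*(s^2 - 8*s + 15)/(s*(4*s - 1))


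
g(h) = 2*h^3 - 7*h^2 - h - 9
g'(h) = 6*h^2 - 14*h - 1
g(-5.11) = -453.54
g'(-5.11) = 227.21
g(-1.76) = -39.83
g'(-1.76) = 42.23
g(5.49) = 105.47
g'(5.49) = 102.98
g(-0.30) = -9.38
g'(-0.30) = 3.74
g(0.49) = -10.94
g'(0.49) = -6.42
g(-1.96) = -48.99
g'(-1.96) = 49.49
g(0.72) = -12.60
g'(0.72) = -7.97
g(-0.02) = -8.98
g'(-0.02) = -0.72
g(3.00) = -21.00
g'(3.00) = 11.00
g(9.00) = 873.00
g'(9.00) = 359.00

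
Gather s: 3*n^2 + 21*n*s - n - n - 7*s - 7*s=3*n^2 - 2*n + s*(21*n - 14)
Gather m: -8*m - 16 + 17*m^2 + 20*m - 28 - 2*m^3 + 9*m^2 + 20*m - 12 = -2*m^3 + 26*m^2 + 32*m - 56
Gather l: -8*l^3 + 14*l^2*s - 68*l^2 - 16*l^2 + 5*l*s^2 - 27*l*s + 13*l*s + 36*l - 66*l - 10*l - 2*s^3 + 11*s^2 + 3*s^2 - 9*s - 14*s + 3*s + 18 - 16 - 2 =-8*l^3 + l^2*(14*s - 84) + l*(5*s^2 - 14*s - 40) - 2*s^3 + 14*s^2 - 20*s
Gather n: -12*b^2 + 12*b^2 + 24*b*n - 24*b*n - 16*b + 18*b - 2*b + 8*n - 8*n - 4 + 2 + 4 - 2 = 0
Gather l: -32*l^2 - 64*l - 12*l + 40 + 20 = -32*l^2 - 76*l + 60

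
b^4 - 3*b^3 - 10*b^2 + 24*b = b*(b - 4)*(b - 2)*(b + 3)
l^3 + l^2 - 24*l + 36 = (l - 3)*(l - 2)*(l + 6)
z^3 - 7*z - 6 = (z - 3)*(z + 1)*(z + 2)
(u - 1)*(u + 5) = u^2 + 4*u - 5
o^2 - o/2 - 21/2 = (o - 7/2)*(o + 3)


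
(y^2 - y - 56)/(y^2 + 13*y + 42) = (y - 8)/(y + 6)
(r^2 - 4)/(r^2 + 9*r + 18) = (r^2 - 4)/(r^2 + 9*r + 18)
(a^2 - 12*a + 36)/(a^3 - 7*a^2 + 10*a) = (a^2 - 12*a + 36)/(a*(a^2 - 7*a + 10))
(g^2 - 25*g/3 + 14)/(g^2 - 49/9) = 3*(g - 6)/(3*g + 7)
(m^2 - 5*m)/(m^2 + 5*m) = (m - 5)/(m + 5)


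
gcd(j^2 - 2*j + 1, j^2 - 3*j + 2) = j - 1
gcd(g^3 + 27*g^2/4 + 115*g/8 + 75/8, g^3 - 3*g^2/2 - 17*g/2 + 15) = g + 3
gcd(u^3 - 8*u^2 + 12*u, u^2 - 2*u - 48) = 1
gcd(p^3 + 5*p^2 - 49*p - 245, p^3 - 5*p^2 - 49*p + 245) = p^2 - 49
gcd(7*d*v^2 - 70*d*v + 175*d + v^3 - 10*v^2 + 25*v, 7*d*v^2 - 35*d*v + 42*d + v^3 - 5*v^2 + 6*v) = 7*d + v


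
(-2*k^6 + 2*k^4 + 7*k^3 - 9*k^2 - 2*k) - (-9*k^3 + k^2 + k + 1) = -2*k^6 + 2*k^4 + 16*k^3 - 10*k^2 - 3*k - 1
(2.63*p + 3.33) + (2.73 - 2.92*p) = 6.06 - 0.29*p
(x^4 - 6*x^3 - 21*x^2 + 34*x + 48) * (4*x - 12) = 4*x^5 - 36*x^4 - 12*x^3 + 388*x^2 - 216*x - 576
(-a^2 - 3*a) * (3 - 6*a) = 6*a^3 + 15*a^2 - 9*a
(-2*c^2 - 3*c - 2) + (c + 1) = -2*c^2 - 2*c - 1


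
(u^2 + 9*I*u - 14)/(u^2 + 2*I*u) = (u + 7*I)/u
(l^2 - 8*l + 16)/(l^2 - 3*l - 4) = (l - 4)/(l + 1)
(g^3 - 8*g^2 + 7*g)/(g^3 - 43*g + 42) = g*(g - 7)/(g^2 + g - 42)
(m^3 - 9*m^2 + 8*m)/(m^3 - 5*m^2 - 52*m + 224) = m*(m - 1)/(m^2 + 3*m - 28)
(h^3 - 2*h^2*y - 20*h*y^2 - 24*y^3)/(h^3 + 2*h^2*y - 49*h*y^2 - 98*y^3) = (-h^2 + 4*h*y + 12*y^2)/(-h^2 + 49*y^2)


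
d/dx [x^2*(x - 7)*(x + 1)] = 2*x*(2*x^2 - 9*x - 7)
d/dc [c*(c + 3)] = 2*c + 3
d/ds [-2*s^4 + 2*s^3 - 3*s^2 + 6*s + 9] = -8*s^3 + 6*s^2 - 6*s + 6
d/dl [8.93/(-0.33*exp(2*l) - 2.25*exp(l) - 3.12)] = (5.8938*exp(l) + 20.0925)*exp(l)/(0.33*exp(2*l) + 2.25*exp(l) + 3.12)^2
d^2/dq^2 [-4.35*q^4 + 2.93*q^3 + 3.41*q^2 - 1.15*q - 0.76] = -52.2*q^2 + 17.58*q + 6.82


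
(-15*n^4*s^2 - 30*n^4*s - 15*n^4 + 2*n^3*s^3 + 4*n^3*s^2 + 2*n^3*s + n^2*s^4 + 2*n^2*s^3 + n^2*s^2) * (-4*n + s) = 60*n^5*s^2 + 120*n^5*s + 60*n^5 - 23*n^4*s^3 - 46*n^4*s^2 - 23*n^4*s - 2*n^3*s^4 - 4*n^3*s^3 - 2*n^3*s^2 + n^2*s^5 + 2*n^2*s^4 + n^2*s^3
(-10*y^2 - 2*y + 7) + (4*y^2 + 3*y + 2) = -6*y^2 + y + 9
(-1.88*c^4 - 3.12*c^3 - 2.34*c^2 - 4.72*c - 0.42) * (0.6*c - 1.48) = -1.128*c^5 + 0.9104*c^4 + 3.2136*c^3 + 0.6312*c^2 + 6.7336*c + 0.6216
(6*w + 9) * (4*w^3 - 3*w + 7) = 24*w^4 + 36*w^3 - 18*w^2 + 15*w + 63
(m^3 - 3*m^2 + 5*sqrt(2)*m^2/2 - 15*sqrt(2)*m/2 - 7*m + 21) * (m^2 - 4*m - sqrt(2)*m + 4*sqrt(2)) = m^5 - 7*m^4 + 3*sqrt(2)*m^4/2 - 21*sqrt(2)*m^3/2 + 25*sqrt(2)*m^2 + 84*m^2 - 144*m - 49*sqrt(2)*m + 84*sqrt(2)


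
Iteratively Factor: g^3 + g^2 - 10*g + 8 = (g - 2)*(g^2 + 3*g - 4) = (g - 2)*(g - 1)*(g + 4)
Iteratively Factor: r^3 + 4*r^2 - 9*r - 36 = (r + 4)*(r^2 - 9) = (r + 3)*(r + 4)*(r - 3)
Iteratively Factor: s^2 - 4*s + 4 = (s - 2)*(s - 2)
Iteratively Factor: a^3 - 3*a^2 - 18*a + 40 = (a + 4)*(a^2 - 7*a + 10) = (a - 2)*(a + 4)*(a - 5)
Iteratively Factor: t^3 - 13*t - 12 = (t + 3)*(t^2 - 3*t - 4) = (t - 4)*(t + 3)*(t + 1)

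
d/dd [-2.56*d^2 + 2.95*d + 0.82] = 2.95 - 5.12*d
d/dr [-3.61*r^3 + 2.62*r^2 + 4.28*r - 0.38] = -10.83*r^2 + 5.24*r + 4.28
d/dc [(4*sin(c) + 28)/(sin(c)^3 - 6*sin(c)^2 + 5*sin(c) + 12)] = 4*(-2*sin(c)^3 - 15*sin(c)^2 + 84*sin(c) - 23)*cos(c)/(sin(c)^3 - 6*sin(c)^2 + 5*sin(c) + 12)^2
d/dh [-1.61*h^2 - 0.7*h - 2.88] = -3.22*h - 0.7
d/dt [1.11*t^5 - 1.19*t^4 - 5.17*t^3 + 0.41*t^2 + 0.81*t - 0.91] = 5.55*t^4 - 4.76*t^3 - 15.51*t^2 + 0.82*t + 0.81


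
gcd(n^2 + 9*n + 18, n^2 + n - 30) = n + 6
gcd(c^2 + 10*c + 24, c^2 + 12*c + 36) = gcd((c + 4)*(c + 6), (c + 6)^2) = c + 6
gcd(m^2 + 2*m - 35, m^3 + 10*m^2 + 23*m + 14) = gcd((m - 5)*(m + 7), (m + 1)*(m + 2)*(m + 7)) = m + 7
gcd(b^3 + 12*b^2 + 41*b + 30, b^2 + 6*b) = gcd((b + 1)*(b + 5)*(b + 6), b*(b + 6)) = b + 6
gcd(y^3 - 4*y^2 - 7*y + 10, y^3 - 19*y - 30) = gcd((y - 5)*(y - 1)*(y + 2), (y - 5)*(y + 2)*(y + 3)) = y^2 - 3*y - 10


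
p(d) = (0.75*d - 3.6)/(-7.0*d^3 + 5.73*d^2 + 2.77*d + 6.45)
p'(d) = (0.75*d - 3.6)*(21.0*d^2 - 11.46*d - 2.77)/(-7.0*d^3 + 5.73*d^2 + 2.77*d + 6.45)^2 + 0.75/(-7.0*d^3 + 5.73*d^2 + 2.77*d + 6.45)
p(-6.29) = -0.00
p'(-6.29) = -0.00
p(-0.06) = -0.58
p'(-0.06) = 0.30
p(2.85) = 0.01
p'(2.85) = -0.03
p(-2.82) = -0.03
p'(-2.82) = -0.02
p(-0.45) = -0.56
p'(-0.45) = -0.43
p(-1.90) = -0.07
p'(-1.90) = -0.09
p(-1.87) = -0.07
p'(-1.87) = -0.09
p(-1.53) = -0.12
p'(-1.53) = -0.16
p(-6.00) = -0.00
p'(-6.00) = -0.00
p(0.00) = -0.56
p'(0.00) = 0.36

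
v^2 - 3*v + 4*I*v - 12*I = (v - 3)*(v + 4*I)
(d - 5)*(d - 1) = d^2 - 6*d + 5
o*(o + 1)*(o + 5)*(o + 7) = o^4 + 13*o^3 + 47*o^2 + 35*o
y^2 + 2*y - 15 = (y - 3)*(y + 5)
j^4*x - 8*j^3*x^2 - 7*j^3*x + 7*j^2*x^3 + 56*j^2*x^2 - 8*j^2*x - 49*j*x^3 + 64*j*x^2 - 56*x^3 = (j - 8)*(j - 7*x)*(j - x)*(j*x + x)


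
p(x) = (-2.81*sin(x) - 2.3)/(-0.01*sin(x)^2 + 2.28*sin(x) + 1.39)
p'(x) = (0.02*sin(x)*cos(x) - 2.28*cos(x))*(-2.81*sin(x) - 2.3)/(-0.01*sin(x)^2 + 2.28*sin(x) + 1.39)^2 - 2.81*cos(x)/(-0.01*sin(x)^2 + 2.28*sin(x) + 1.39) = (-0.0281*sin(x)^2 - 0.0460000000000003*sin(x) + 1.3381)*cos(x)/(0.0001*sin(x)^4 - 0.0456*sin(x)^3 + 5.1706*sin(x)^2 + 6.3384*sin(x) + 1.9321)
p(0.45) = -1.48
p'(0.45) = 0.21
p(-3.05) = -1.73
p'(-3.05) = -0.96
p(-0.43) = -2.58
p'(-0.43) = 6.41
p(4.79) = -0.56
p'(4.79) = 0.13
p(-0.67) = 18.69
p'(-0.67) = 1204.44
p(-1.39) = -0.54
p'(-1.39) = 0.33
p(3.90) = 2.01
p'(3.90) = -29.46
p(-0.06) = -1.70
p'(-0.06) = 0.85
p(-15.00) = 4.88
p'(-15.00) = -109.75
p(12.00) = -4.84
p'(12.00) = 42.64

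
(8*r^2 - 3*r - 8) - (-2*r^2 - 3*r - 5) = 10*r^2 - 3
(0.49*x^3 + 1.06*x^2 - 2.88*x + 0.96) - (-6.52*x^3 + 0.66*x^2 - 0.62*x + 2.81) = 7.01*x^3 + 0.4*x^2 - 2.26*x - 1.85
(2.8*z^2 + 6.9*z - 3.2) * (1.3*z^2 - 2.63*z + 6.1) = 3.64*z^4 + 1.606*z^3 - 5.227*z^2 + 50.506*z - 19.52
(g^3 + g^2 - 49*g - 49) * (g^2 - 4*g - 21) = g^5 - 3*g^4 - 74*g^3 + 126*g^2 + 1225*g + 1029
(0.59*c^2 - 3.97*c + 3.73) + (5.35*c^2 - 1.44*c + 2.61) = 5.94*c^2 - 5.41*c + 6.34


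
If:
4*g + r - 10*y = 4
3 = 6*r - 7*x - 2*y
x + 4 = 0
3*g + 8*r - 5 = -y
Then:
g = 2403/262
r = -417/131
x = -4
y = 773/262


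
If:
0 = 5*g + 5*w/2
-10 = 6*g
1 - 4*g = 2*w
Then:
No Solution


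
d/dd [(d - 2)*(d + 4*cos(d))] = d + (2 - d)*(4*sin(d) - 1) + 4*cos(d)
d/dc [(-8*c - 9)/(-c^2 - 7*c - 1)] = (8*c^2 + 56*c - (2*c + 7)*(8*c + 9) + 8)/(c^2 + 7*c + 1)^2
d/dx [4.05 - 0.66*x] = -0.660000000000000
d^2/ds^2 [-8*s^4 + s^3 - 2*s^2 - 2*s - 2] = -96*s^2 + 6*s - 4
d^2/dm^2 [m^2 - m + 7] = 2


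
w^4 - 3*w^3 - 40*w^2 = w^2*(w - 8)*(w + 5)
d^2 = d^2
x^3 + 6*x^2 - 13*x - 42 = (x - 3)*(x + 2)*(x + 7)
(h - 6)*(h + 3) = h^2 - 3*h - 18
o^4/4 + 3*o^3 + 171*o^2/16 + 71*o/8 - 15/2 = (o/4 + 1)*(o - 1/2)*(o + 5/2)*(o + 6)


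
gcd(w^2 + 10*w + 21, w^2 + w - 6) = w + 3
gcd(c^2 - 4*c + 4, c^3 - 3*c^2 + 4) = c^2 - 4*c + 4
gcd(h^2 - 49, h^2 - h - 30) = 1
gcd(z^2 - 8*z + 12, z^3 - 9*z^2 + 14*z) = z - 2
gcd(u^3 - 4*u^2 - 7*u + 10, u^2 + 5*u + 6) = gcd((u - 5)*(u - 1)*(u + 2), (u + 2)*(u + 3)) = u + 2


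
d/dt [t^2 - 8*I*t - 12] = 2*t - 8*I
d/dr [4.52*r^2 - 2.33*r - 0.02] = 9.04*r - 2.33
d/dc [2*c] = 2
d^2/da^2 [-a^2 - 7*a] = -2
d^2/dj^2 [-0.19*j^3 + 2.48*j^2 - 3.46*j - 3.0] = 4.96 - 1.14*j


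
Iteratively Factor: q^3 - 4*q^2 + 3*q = (q - 3)*(q^2 - q) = (q - 3)*(q - 1)*(q)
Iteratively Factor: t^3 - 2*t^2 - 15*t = (t)*(t^2 - 2*t - 15) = t*(t - 5)*(t + 3)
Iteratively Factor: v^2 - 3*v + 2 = (v - 1)*(v - 2)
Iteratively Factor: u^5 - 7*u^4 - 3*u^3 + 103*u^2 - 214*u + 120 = (u - 5)*(u^4 - 2*u^3 - 13*u^2 + 38*u - 24) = (u - 5)*(u + 4)*(u^3 - 6*u^2 + 11*u - 6) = (u - 5)*(u - 3)*(u + 4)*(u^2 - 3*u + 2) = (u - 5)*(u - 3)*(u - 1)*(u + 4)*(u - 2)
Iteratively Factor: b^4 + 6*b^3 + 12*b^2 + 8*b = (b)*(b^3 + 6*b^2 + 12*b + 8) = b*(b + 2)*(b^2 + 4*b + 4) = b*(b + 2)^2*(b + 2)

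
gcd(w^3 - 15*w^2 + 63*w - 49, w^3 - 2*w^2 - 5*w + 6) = w - 1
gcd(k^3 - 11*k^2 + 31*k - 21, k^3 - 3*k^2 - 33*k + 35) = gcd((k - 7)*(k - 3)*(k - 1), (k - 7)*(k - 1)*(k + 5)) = k^2 - 8*k + 7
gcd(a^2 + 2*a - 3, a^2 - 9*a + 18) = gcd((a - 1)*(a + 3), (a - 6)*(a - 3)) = 1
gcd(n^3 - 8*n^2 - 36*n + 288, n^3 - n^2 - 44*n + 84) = n - 6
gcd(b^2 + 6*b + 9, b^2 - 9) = b + 3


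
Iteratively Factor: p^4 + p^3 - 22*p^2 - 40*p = (p)*(p^3 + p^2 - 22*p - 40) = p*(p + 2)*(p^2 - p - 20) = p*(p - 5)*(p + 2)*(p + 4)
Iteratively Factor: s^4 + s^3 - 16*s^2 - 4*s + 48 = (s - 3)*(s^3 + 4*s^2 - 4*s - 16) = (s - 3)*(s + 4)*(s^2 - 4) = (s - 3)*(s - 2)*(s + 4)*(s + 2)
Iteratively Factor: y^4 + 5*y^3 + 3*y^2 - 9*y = (y + 3)*(y^3 + 2*y^2 - 3*y) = y*(y + 3)*(y^2 + 2*y - 3) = y*(y - 1)*(y + 3)*(y + 3)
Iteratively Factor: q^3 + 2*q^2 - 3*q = (q)*(q^2 + 2*q - 3) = q*(q - 1)*(q + 3)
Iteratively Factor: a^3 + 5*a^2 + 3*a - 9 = (a - 1)*(a^2 + 6*a + 9) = (a - 1)*(a + 3)*(a + 3)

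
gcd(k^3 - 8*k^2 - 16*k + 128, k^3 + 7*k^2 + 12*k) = k + 4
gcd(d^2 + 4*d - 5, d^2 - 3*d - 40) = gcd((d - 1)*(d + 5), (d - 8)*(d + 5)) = d + 5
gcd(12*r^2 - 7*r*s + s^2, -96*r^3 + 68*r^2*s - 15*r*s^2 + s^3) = 12*r^2 - 7*r*s + s^2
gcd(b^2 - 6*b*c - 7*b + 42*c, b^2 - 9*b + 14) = b - 7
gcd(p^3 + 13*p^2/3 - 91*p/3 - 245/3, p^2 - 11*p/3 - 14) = p + 7/3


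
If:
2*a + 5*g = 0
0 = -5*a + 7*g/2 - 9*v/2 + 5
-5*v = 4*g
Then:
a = 125/196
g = -25/98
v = 10/49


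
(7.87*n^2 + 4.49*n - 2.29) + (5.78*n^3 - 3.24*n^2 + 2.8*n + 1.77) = 5.78*n^3 + 4.63*n^2 + 7.29*n - 0.52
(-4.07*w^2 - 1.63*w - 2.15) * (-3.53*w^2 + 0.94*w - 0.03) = 14.3671*w^4 + 1.9281*w^3 + 6.1794*w^2 - 1.9721*w + 0.0645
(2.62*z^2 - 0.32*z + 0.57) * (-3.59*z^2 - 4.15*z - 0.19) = -9.4058*z^4 - 9.7242*z^3 - 1.2161*z^2 - 2.3047*z - 0.1083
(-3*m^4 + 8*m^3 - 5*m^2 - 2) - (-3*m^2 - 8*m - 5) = -3*m^4 + 8*m^3 - 2*m^2 + 8*m + 3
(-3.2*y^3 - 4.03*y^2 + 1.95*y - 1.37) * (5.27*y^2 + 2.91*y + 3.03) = -16.864*y^5 - 30.5501*y^4 - 11.1468*y^3 - 13.7563*y^2 + 1.9218*y - 4.1511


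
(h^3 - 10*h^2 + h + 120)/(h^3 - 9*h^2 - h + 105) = (h - 8)/(h - 7)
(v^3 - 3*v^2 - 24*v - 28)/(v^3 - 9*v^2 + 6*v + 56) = (v + 2)/(v - 4)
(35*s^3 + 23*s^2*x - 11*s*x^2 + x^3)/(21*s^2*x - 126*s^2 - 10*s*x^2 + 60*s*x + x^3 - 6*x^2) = (-5*s^2 - 4*s*x + x^2)/(-3*s*x + 18*s + x^2 - 6*x)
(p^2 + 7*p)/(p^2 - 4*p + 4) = p*(p + 7)/(p^2 - 4*p + 4)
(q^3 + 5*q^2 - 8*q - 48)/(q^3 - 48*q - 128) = (q - 3)/(q - 8)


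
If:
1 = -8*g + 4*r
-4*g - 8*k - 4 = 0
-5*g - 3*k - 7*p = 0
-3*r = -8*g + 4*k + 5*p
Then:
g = -5/182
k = -177/364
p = 83/364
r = 71/364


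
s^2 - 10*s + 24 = (s - 6)*(s - 4)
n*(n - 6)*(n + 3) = n^3 - 3*n^2 - 18*n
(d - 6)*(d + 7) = d^2 + d - 42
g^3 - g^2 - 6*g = g*(g - 3)*(g + 2)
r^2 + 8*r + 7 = (r + 1)*(r + 7)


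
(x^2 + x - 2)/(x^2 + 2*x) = (x - 1)/x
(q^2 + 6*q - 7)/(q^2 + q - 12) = (q^2 + 6*q - 7)/(q^2 + q - 12)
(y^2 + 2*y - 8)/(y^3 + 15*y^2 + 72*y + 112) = (y - 2)/(y^2 + 11*y + 28)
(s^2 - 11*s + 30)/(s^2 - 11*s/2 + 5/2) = 2*(s - 6)/(2*s - 1)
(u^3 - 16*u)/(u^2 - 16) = u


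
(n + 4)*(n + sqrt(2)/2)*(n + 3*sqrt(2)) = n^3 + 4*n^2 + 7*sqrt(2)*n^2/2 + 3*n + 14*sqrt(2)*n + 12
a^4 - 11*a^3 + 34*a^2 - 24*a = a*(a - 6)*(a - 4)*(a - 1)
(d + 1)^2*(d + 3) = d^3 + 5*d^2 + 7*d + 3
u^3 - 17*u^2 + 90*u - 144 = (u - 8)*(u - 6)*(u - 3)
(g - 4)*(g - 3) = g^2 - 7*g + 12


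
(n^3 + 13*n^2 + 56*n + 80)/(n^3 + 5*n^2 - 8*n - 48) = (n + 5)/(n - 3)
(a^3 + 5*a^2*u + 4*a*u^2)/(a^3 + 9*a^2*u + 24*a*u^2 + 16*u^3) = a/(a + 4*u)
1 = 1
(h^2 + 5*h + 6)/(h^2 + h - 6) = (h + 2)/(h - 2)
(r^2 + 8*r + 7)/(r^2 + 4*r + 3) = (r + 7)/(r + 3)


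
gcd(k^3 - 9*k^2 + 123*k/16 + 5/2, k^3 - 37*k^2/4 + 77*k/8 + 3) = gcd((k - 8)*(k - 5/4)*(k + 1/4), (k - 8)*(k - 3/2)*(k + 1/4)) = k^2 - 31*k/4 - 2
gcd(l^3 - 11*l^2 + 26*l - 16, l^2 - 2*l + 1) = l - 1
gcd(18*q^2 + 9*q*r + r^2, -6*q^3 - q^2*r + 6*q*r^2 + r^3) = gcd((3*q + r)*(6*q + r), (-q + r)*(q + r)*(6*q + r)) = 6*q + r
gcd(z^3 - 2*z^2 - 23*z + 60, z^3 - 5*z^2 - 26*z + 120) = z^2 + z - 20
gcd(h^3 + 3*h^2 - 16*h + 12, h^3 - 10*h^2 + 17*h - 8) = h - 1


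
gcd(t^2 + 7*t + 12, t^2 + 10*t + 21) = t + 3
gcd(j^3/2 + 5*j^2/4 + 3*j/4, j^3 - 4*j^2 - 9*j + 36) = 1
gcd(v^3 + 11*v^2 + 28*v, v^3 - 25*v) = v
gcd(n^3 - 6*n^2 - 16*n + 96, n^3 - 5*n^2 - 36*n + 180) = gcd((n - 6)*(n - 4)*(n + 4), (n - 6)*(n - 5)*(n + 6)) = n - 6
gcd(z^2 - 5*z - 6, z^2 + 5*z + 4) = z + 1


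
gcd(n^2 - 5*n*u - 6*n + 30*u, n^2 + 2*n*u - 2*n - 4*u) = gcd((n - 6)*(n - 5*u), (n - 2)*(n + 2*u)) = 1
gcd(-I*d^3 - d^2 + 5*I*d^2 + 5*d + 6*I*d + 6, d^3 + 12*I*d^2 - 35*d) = 1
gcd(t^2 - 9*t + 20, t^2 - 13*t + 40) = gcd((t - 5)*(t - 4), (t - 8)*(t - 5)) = t - 5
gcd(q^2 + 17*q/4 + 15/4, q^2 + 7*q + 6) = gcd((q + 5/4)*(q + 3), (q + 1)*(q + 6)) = 1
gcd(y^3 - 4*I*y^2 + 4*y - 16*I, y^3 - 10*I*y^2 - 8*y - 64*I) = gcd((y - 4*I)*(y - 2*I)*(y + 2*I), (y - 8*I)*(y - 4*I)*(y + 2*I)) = y^2 - 2*I*y + 8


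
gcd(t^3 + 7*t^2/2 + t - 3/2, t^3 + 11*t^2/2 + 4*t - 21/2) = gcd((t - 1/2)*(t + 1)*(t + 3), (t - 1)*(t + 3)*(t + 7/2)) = t + 3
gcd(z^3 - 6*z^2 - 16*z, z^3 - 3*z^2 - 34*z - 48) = z^2 - 6*z - 16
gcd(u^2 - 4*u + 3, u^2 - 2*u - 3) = u - 3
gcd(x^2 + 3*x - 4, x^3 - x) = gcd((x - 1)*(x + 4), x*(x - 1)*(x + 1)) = x - 1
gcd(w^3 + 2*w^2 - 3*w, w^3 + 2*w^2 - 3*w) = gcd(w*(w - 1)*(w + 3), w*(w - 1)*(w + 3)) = w^3 + 2*w^2 - 3*w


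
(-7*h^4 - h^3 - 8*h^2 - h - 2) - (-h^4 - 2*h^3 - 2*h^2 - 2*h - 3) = -6*h^4 + h^3 - 6*h^2 + h + 1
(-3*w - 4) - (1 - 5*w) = 2*w - 5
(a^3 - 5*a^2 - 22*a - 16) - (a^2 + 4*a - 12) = a^3 - 6*a^2 - 26*a - 4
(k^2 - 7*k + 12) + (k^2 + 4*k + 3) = 2*k^2 - 3*k + 15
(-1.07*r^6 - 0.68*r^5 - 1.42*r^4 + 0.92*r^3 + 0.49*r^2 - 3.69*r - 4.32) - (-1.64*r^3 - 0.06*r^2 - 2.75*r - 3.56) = -1.07*r^6 - 0.68*r^5 - 1.42*r^4 + 2.56*r^3 + 0.55*r^2 - 0.94*r - 0.76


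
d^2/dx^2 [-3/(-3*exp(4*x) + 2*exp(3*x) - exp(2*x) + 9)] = 6*((-24*exp(2*x) + 9*exp(x) - 2)*(3*exp(4*x) - 2*exp(3*x) + exp(2*x) - 9) + 4*(6*exp(2*x) - 3*exp(x) + 1)^2*exp(2*x))*exp(2*x)/(3*exp(4*x) - 2*exp(3*x) + exp(2*x) - 9)^3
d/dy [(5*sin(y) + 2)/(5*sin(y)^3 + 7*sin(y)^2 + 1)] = (-50*sin(y)^3 - 65*sin(y)^2 - 28*sin(y) + 5)*cos(y)/(5*sin(y)^3 + 7*sin(y)^2 + 1)^2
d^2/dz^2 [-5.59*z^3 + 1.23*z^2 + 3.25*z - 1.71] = 2.46 - 33.54*z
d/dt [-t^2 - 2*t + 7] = -2*t - 2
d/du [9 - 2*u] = -2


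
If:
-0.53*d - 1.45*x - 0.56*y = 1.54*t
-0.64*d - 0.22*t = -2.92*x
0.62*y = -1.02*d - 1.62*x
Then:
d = -0.440863583831126*y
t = -0.112919579689286*y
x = -0.105135274377933*y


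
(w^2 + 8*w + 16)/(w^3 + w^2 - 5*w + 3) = (w^2 + 8*w + 16)/(w^3 + w^2 - 5*w + 3)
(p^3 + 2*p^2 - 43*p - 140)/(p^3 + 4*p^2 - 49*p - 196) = (p + 5)/(p + 7)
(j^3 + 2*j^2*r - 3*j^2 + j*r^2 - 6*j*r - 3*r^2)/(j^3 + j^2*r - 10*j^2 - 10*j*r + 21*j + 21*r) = (j + r)/(j - 7)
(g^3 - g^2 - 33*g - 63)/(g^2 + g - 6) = (g^2 - 4*g - 21)/(g - 2)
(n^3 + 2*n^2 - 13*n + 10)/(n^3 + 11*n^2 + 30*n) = (n^2 - 3*n + 2)/(n*(n + 6))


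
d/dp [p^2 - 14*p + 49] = 2*p - 14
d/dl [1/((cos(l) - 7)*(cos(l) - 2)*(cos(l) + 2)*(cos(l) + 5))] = (-75*cos(l) - 3*cos(2*l) + cos(3*l) + 5)*sin(l)/((cos(l) - 7)^2*(cos(l) - 2)^2*(cos(l) + 2)^2*(cos(l) + 5)^2)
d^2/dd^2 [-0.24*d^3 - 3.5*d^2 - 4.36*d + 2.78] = -1.44*d - 7.0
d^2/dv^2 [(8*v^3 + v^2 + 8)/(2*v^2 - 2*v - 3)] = 2*(84*v^3 + 258*v^2 + 120*v + 89)/(8*v^6 - 24*v^5 - 12*v^4 + 64*v^3 + 18*v^2 - 54*v - 27)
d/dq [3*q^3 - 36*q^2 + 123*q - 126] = 9*q^2 - 72*q + 123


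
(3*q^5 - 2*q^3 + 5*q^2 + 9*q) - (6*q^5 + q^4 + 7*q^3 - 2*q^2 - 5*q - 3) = -3*q^5 - q^4 - 9*q^3 + 7*q^2 + 14*q + 3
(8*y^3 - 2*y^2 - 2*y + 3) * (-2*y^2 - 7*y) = -16*y^5 - 52*y^4 + 18*y^3 + 8*y^2 - 21*y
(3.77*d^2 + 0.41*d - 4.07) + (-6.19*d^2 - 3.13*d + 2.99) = -2.42*d^2 - 2.72*d - 1.08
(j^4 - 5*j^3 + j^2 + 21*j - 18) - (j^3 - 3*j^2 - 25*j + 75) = j^4 - 6*j^3 + 4*j^2 + 46*j - 93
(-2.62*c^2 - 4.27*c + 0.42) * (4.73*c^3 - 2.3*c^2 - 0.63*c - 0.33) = -12.3926*c^5 - 14.1711*c^4 + 13.4582*c^3 + 2.5887*c^2 + 1.1445*c - 0.1386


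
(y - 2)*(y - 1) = y^2 - 3*y + 2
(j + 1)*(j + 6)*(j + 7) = j^3 + 14*j^2 + 55*j + 42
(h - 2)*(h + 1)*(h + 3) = h^3 + 2*h^2 - 5*h - 6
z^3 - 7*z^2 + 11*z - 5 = (z - 5)*(z - 1)^2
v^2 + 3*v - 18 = (v - 3)*(v + 6)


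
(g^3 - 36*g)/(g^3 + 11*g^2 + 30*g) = (g - 6)/(g + 5)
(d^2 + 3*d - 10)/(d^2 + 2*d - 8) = (d + 5)/(d + 4)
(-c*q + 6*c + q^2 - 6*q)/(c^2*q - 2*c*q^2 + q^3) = (q - 6)/(q*(-c + q))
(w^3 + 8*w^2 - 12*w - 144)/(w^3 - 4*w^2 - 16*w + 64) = (w^2 + 12*w + 36)/(w^2 - 16)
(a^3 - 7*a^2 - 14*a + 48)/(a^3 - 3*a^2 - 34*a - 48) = (a - 2)/(a + 2)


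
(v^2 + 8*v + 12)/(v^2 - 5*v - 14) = (v + 6)/(v - 7)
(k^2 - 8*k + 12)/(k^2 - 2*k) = (k - 6)/k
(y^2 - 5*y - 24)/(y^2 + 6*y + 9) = (y - 8)/(y + 3)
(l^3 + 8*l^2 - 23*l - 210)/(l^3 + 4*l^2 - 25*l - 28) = (l^2 + l - 30)/(l^2 - 3*l - 4)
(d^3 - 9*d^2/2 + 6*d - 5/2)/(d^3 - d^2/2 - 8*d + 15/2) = (d - 1)/(d + 3)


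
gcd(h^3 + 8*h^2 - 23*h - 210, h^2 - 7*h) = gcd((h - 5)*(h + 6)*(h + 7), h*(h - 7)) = 1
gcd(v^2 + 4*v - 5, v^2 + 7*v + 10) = v + 5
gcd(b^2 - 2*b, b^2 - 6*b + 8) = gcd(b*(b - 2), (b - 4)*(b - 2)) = b - 2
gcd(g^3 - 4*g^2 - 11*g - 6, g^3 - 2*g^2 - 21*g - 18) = g^2 - 5*g - 6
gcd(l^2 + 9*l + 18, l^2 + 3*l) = l + 3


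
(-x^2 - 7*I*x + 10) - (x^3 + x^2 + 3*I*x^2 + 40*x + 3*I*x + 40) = -x^3 - 2*x^2 - 3*I*x^2 - 40*x - 10*I*x - 30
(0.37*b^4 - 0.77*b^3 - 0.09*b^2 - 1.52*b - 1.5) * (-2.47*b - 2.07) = -0.9139*b^5 + 1.136*b^4 + 1.8162*b^3 + 3.9407*b^2 + 6.8514*b + 3.105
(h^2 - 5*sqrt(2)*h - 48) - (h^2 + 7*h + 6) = -5*sqrt(2)*h - 7*h - 54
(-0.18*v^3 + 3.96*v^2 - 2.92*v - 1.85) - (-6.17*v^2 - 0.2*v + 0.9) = -0.18*v^3 + 10.13*v^2 - 2.72*v - 2.75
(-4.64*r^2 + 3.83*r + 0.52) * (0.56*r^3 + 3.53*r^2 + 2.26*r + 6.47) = -2.5984*r^5 - 14.2344*r^4 + 3.3247*r^3 - 19.5294*r^2 + 25.9553*r + 3.3644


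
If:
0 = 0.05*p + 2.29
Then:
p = -45.80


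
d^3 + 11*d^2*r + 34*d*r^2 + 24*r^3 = (d + r)*(d + 4*r)*(d + 6*r)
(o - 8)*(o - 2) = o^2 - 10*o + 16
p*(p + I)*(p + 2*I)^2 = p^4 + 5*I*p^3 - 8*p^2 - 4*I*p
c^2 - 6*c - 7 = (c - 7)*(c + 1)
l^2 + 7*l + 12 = (l + 3)*(l + 4)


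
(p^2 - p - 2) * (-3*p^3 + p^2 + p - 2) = -3*p^5 + 4*p^4 + 6*p^3 - 5*p^2 + 4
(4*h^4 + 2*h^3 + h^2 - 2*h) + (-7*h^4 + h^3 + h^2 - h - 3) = -3*h^4 + 3*h^3 + 2*h^2 - 3*h - 3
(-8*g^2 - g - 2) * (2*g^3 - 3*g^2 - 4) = -16*g^5 + 22*g^4 - g^3 + 38*g^2 + 4*g + 8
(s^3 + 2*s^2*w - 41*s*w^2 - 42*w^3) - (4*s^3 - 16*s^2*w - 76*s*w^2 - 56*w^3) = -3*s^3 + 18*s^2*w + 35*s*w^2 + 14*w^3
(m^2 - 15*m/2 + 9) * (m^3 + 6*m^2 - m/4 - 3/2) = m^5 - 3*m^4/2 - 145*m^3/4 + 435*m^2/8 + 9*m - 27/2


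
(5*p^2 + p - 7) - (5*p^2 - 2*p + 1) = 3*p - 8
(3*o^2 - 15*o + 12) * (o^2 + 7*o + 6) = 3*o^4 + 6*o^3 - 75*o^2 - 6*o + 72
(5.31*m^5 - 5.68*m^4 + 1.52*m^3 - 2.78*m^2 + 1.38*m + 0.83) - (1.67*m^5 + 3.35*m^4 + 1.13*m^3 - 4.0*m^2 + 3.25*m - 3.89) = 3.64*m^5 - 9.03*m^4 + 0.39*m^3 + 1.22*m^2 - 1.87*m + 4.72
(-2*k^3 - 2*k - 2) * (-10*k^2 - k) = 20*k^5 + 2*k^4 + 20*k^3 + 22*k^2 + 2*k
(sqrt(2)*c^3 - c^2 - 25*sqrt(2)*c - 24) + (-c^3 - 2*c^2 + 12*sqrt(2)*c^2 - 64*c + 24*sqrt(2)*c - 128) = -c^3 + sqrt(2)*c^3 - 3*c^2 + 12*sqrt(2)*c^2 - 64*c - sqrt(2)*c - 152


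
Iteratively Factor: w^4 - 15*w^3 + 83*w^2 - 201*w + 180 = (w - 3)*(w^3 - 12*w^2 + 47*w - 60) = (w - 3)^2*(w^2 - 9*w + 20) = (w - 5)*(w - 3)^2*(w - 4)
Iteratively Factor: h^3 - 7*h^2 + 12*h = (h - 4)*(h^2 - 3*h) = h*(h - 4)*(h - 3)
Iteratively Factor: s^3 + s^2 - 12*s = (s - 3)*(s^2 + 4*s) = s*(s - 3)*(s + 4)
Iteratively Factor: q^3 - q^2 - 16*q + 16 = (q + 4)*(q^2 - 5*q + 4) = (q - 1)*(q + 4)*(q - 4)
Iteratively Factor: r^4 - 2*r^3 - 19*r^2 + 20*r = (r + 4)*(r^3 - 6*r^2 + 5*r) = r*(r + 4)*(r^2 - 6*r + 5) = r*(r - 1)*(r + 4)*(r - 5)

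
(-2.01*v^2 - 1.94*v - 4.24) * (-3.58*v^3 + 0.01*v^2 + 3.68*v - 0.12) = 7.1958*v^5 + 6.9251*v^4 + 7.763*v^3 - 6.9404*v^2 - 15.3704*v + 0.5088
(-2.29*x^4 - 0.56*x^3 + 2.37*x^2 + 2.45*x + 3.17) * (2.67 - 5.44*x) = 12.4576*x^5 - 3.0679*x^4 - 14.388*x^3 - 7.0001*x^2 - 10.7033*x + 8.4639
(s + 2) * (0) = 0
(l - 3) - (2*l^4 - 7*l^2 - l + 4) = -2*l^4 + 7*l^2 + 2*l - 7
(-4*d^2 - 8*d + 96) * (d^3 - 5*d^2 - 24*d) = -4*d^5 + 12*d^4 + 232*d^3 - 288*d^2 - 2304*d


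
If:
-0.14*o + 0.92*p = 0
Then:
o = 6.57142857142857*p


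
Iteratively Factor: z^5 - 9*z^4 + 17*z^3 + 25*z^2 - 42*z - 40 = (z + 1)*(z^4 - 10*z^3 + 27*z^2 - 2*z - 40) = (z - 2)*(z + 1)*(z^3 - 8*z^2 + 11*z + 20) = (z - 5)*(z - 2)*(z + 1)*(z^2 - 3*z - 4) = (z - 5)*(z - 4)*(z - 2)*(z + 1)*(z + 1)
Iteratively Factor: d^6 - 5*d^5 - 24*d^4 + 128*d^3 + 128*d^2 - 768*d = (d - 4)*(d^5 - d^4 - 28*d^3 + 16*d^2 + 192*d) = (d - 4)^2*(d^4 + 3*d^3 - 16*d^2 - 48*d) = (d - 4)^3*(d^3 + 7*d^2 + 12*d) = (d - 4)^3*(d + 3)*(d^2 + 4*d) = d*(d - 4)^3*(d + 3)*(d + 4)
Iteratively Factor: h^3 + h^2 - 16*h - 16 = (h + 1)*(h^2 - 16) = (h + 1)*(h + 4)*(h - 4)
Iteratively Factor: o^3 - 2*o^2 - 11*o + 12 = (o + 3)*(o^2 - 5*o + 4) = (o - 1)*(o + 3)*(o - 4)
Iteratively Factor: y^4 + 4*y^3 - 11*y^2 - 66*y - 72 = (y + 3)*(y^3 + y^2 - 14*y - 24) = (y + 3)^2*(y^2 - 2*y - 8) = (y - 4)*(y + 3)^2*(y + 2)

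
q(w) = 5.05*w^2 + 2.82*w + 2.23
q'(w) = 10.1*w + 2.82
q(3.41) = 70.57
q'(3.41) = 37.26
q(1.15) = 12.15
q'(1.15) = 14.44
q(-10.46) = 525.26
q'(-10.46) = -102.83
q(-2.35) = 23.49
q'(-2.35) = -20.92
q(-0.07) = 2.06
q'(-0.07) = 2.11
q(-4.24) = 81.06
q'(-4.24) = -40.00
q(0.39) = 4.10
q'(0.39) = 6.76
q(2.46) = 39.73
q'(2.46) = 27.67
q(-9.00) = 385.90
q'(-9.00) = -88.08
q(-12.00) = 695.59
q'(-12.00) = -118.38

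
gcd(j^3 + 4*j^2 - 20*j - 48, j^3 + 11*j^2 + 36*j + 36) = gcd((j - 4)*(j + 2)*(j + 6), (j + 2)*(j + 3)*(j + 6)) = j^2 + 8*j + 12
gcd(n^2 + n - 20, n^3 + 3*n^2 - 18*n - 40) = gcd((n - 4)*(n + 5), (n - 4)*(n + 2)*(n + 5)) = n^2 + n - 20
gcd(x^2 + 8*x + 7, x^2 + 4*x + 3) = x + 1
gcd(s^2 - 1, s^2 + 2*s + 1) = s + 1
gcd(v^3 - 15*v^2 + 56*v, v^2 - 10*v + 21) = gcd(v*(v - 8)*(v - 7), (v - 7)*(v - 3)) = v - 7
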